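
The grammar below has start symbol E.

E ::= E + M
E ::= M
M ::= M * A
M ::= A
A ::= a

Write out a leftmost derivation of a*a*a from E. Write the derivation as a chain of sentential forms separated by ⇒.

E ⇒ M ⇒ M*A ⇒ M*A*A ⇒ A*A*A ⇒ a*A*A ⇒ a*a*A ⇒ a*a*a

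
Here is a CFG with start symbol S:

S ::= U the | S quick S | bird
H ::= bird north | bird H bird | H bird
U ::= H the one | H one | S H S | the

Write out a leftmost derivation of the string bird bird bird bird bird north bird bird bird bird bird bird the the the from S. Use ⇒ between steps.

S ⇒ U the   [S ::= U the]
U the ⇒ S H S the   [U ::= S H S]
S H S the ⇒ bird H S the   [S ::= bird]
bird H S the ⇒ bird bird H bird S the   [H ::= bird H bird]
bird bird H bird S the ⇒ bird bird bird H bird bird S the   [H ::= bird H bird]
bird bird bird H bird bird S the ⇒ bird bird bird H bird bird bird S the   [H ::= H bird]
bird bird bird H bird bird bird S the ⇒ bird bird bird bird H bird bird bird bird S the   [H ::= bird H bird]
bird bird bird bird H bird bird bird bird S the ⇒ bird bird bird bird H bird bird bird bird bird S the   [H ::= H bird]
bird bird bird bird H bird bird bird bird bird S the ⇒ bird bird bird bird H bird bird bird bird bird bird S the   [H ::= H bird]
bird bird bird bird H bird bird bird bird bird bird S the ⇒ bird bird bird bird bird north bird bird bird bird bird bird S the   [H ::= bird north]
bird bird bird bird bird north bird bird bird bird bird bird S the ⇒ bird bird bird bird bird north bird bird bird bird bird bird U the the   [S ::= U the]
bird bird bird bird bird north bird bird bird bird bird bird U the the ⇒ bird bird bird bird bird north bird bird bird bird bird bird the the the   [U ::= the]

S ⇒ U the ⇒ S H S the ⇒ bird H S the ⇒ bird bird H bird S the ⇒ bird bird bird H bird bird S the ⇒ bird bird bird H bird bird bird S the ⇒ bird bird bird bird H bird bird bird bird S the ⇒ bird bird bird bird H bird bird bird bird bird S the ⇒ bird bird bird bird H bird bird bird bird bird bird S the ⇒ bird bird bird bird bird north bird bird bird bird bird bird S the ⇒ bird bird bird bird bird north bird bird bird bird bird bird U the the ⇒ bird bird bird bird bird north bird bird bird bird bird bird the the the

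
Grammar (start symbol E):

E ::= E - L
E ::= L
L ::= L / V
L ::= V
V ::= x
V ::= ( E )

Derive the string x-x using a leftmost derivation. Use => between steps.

E => E-L => L-L => V-L => x-L => x-V => x-x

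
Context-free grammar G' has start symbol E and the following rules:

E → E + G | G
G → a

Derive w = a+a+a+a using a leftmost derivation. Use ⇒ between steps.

E ⇒ E+G ⇒ E+G+G ⇒ E+G+G+G ⇒ G+G+G+G ⇒ a+G+G+G ⇒ a+a+G+G ⇒ a+a+a+G ⇒ a+a+a+a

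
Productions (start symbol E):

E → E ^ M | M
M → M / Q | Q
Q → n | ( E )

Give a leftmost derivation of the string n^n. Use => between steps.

E => E^M => M^M => Q^M => n^M => n^Q => n^n

E => E^M   [E → E ^ M]
E^M => M^M   [E → M]
M^M => Q^M   [M → Q]
Q^M => n^M   [Q → n]
n^M => n^Q   [M → Q]
n^Q => n^n   [Q → n]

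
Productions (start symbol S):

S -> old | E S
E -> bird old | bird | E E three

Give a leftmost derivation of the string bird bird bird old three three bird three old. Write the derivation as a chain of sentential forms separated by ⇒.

S ⇒ E S ⇒ E E three S ⇒ E E three E three S ⇒ bird E three E three S ⇒ bird E E three three E three S ⇒ bird bird E three three E three S ⇒ bird bird bird old three three E three S ⇒ bird bird bird old three three bird three S ⇒ bird bird bird old three three bird three old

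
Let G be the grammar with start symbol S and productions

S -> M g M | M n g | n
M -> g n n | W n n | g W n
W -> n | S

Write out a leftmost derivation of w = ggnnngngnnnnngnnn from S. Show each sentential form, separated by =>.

S => MgM   [S -> M g M]
MgM => WnngM   [M -> W n n]
WnngM => SnngM   [W -> S]
SnngM => MgMnngM   [S -> M g M]
MgMnngM => gWngMnngM   [M -> g W n]
gWngMnngM => gSngMnngM   [W -> S]
gSngMnngM => gMngngMnngM   [S -> M n g]
gMngngMnngM => ggnnngngMnngM   [M -> g n n]
ggnnngngMnngM => ggnnngngWnnnngM   [M -> W n n]
ggnnngngWnnnngM => ggnnngngSnnnngM   [W -> S]
ggnnngngSnnnngM => ggnnngngnnnnngM   [S -> n]
ggnnngngnnnnngM => ggnnngngnnnnngWnn   [M -> W n n]
ggnnngngnnnnngWnn => ggnnngngnnnnngnnn   [W -> n]

S => MgM => WnngM => SnngM => MgMnngM => gWngMnngM => gSngMnngM => gMngngMnngM => ggnnngngMnngM => ggnnngngWnnnngM => ggnnngngSnnnngM => ggnnngngnnnnngM => ggnnngngnnnnngWnn => ggnnngngnnnnngnnn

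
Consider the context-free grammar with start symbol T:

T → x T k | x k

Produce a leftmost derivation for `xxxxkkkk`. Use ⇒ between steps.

T ⇒ xTk   [T → x T k]
xTk ⇒ xxTkk   [T → x T k]
xxTkk ⇒ xxxTkkk   [T → x T k]
xxxTkkk ⇒ xxxxkkkk   [T → x k]

T⇒xTk⇒xxTkk⇒xxxTkkk⇒xxxxkkkk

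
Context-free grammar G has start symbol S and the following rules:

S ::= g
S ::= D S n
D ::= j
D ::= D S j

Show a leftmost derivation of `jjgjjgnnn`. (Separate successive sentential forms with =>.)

S => DSn => jSn => jDSnn => jDSjSnn => jjSjSnn => jjgjSnn => jjgjDSnnn => jjgjjSnnn => jjgjjgnnn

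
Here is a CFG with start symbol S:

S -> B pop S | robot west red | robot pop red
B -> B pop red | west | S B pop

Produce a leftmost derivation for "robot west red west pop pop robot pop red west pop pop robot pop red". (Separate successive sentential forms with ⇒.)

S ⇒ B pop S ⇒ S B pop pop S ⇒ B pop S B pop pop S ⇒ S B pop pop S B pop pop S ⇒ robot west red B pop pop S B pop pop S ⇒ robot west red west pop pop S B pop pop S ⇒ robot west red west pop pop robot pop red B pop pop S ⇒ robot west red west pop pop robot pop red west pop pop S ⇒ robot west red west pop pop robot pop red west pop pop robot pop red

S ⇒ B pop S   [S -> B pop S]
B pop S ⇒ S B pop pop S   [B -> S B pop]
S B pop pop S ⇒ B pop S B pop pop S   [S -> B pop S]
B pop S B pop pop S ⇒ S B pop pop S B pop pop S   [B -> S B pop]
S B pop pop S B pop pop S ⇒ robot west red B pop pop S B pop pop S   [S -> robot west red]
robot west red B pop pop S B pop pop S ⇒ robot west red west pop pop S B pop pop S   [B -> west]
robot west red west pop pop S B pop pop S ⇒ robot west red west pop pop robot pop red B pop pop S   [S -> robot pop red]
robot west red west pop pop robot pop red B pop pop S ⇒ robot west red west pop pop robot pop red west pop pop S   [B -> west]
robot west red west pop pop robot pop red west pop pop S ⇒ robot west red west pop pop robot pop red west pop pop robot pop red   [S -> robot pop red]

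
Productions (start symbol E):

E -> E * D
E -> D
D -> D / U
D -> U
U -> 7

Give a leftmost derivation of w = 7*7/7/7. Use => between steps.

E => E*D   [E -> E * D]
E*D => D*D   [E -> D]
D*D => U*D   [D -> U]
U*D => 7*D   [U -> 7]
7*D => 7*D/U   [D -> D / U]
7*D/U => 7*D/U/U   [D -> D / U]
7*D/U/U => 7*U/U/U   [D -> U]
7*U/U/U => 7*7/U/U   [U -> 7]
7*7/U/U => 7*7/7/U   [U -> 7]
7*7/7/U => 7*7/7/7   [U -> 7]

E => E*D => D*D => U*D => 7*D => 7*D/U => 7*D/U/U => 7*U/U/U => 7*7/U/U => 7*7/7/U => 7*7/7/7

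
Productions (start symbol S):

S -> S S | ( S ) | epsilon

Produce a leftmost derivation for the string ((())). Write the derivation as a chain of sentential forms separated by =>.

S=>SS=>(S)S=>(SS)S=>(SSS)S=>(SSSS)S=>((S)SSS)S=>(((S))SSS)S=>((())SSS)S=>((())SS)S=>((())S)S=>((()))S=>((()))

S => SS   [S -> S S]
SS => (S)S   [S -> ( S )]
(S)S => (SS)S   [S -> S S]
(SS)S => (SSS)S   [S -> S S]
(SSS)S => (SSSS)S   [S -> S S]
(SSSS)S => ((S)SSS)S   [S -> ( S )]
((S)SSS)S => (((S))SSS)S   [S -> ( S )]
(((S))SSS)S => ((())SSS)S   [S -> epsilon]
((())SSS)S => ((())SS)S   [S -> epsilon]
((())SS)S => ((())S)S   [S -> epsilon]
((())S)S => ((()))S   [S -> epsilon]
((()))S => ((()))   [S -> epsilon]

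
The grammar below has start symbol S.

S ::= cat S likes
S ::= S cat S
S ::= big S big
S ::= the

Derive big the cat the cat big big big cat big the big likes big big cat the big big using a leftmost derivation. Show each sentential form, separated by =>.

S => big S big => big S cat S big => big S cat S cat S big => big the cat S cat S big => big the cat the cat S big => big the cat the cat big S big big => big the cat the cat big S cat S big big => big the cat the cat big big S big cat S big big => big the cat the cat big big big S big big cat S big big => big the cat the cat big big big cat S likes big big cat S big big => big the cat the cat big big big cat big S big likes big big cat S big big => big the cat the cat big big big cat big the big likes big big cat S big big => big the cat the cat big big big cat big the big likes big big cat the big big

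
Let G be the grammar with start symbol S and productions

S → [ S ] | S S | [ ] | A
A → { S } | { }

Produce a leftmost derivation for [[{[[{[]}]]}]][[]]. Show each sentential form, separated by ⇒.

S ⇒ SS ⇒ [S]S ⇒ [[S]]S ⇒ [[A]]S ⇒ [[{S}]]S ⇒ [[{[S]}]]S ⇒ [[{[[S]]}]]S ⇒ [[{[[A]]}]]S ⇒ [[{[[{S}]]}]]S ⇒ [[{[[{[]}]]}]]S ⇒ [[{[[{[]}]]}]][S] ⇒ [[{[[{[]}]]}]][[]]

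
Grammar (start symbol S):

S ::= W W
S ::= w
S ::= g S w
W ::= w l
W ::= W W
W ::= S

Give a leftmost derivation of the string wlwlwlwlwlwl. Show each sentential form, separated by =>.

S => WW => WWW => WWWW => WWWWW => SWWWW => WWWWWW => wlWWWWW => wlwlWWWW => wlwlwlWWW => wlwlwlwlWW => wlwlwlwlwlW => wlwlwlwlwlwl

S => WW   [S ::= W W]
WW => WWW   [W ::= W W]
WWW => WWWW   [W ::= W W]
WWWW => WWWWW   [W ::= W W]
WWWWW => SWWWW   [W ::= S]
SWWWW => WWWWWW   [S ::= W W]
WWWWWW => wlWWWWW   [W ::= w l]
wlWWWWW => wlwlWWWW   [W ::= w l]
wlwlWWWW => wlwlwlWWW   [W ::= w l]
wlwlwlWWW => wlwlwlwlWW   [W ::= w l]
wlwlwlwlWW => wlwlwlwlwlW   [W ::= w l]
wlwlwlwlwlW => wlwlwlwlwlwl   [W ::= w l]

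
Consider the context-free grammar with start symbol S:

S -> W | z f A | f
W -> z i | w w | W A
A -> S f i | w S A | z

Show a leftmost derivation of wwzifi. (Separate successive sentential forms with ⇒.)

S ⇒ W   [S -> W]
W ⇒ WA   [W -> W A]
WA ⇒ wwA   [W -> w w]
wwA ⇒ wwSfi   [A -> S f i]
wwSfi ⇒ wwWfi   [S -> W]
wwWfi ⇒ wwzifi   [W -> z i]

S⇒W⇒WA⇒wwA⇒wwSfi⇒wwWfi⇒wwzifi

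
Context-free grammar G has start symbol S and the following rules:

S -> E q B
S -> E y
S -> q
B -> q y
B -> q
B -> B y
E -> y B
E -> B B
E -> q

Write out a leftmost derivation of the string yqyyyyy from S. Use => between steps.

S => Ey   [S -> E y]
Ey => yBy   [E -> y B]
yBy => yByy   [B -> B y]
yByy => yByyy   [B -> B y]
yByyy => yByyyy   [B -> B y]
yByyyy => yByyyyy   [B -> B y]
yByyyyy => yqyyyyy   [B -> q]

S => Ey => yBy => yByy => yByyy => yByyyy => yByyyyy => yqyyyyy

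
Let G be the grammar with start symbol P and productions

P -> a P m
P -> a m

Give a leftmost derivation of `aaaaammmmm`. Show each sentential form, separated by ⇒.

P ⇒ aPm ⇒ aaPmm ⇒ aaaPmmm ⇒ aaaaPmmmm ⇒ aaaaammmmm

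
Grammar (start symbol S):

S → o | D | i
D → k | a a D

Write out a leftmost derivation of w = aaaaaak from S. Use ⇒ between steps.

S ⇒ D ⇒ aaD ⇒ aaaaD ⇒ aaaaaaD ⇒ aaaaaak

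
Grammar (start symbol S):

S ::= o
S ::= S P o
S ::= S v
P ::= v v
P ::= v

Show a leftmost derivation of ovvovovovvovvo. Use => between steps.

S => SPo => SPoPo => SPoPoPo => SPoPoPoPo => SPoPoPoPoPo => SvPoPoPoPoPo => ovPoPoPoPoPo => ovvoPoPoPoPo => ovvovoPoPoPo => ovvovovoPoPo => ovvovovovvoPo => ovvovovovvovvo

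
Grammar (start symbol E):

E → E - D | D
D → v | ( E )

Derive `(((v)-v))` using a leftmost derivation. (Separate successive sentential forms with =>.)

E => D   [E → D]
D => (E)   [D → ( E )]
(E) => (D)   [E → D]
(D) => ((E))   [D → ( E )]
((E)) => ((E-D))   [E → E - D]
((E-D)) => ((D-D))   [E → D]
((D-D)) => (((E)-D))   [D → ( E )]
(((E)-D)) => (((D)-D))   [E → D]
(((D)-D)) => (((v)-D))   [D → v]
(((v)-D)) => (((v)-v))   [D → v]

E => D => (E) => (D) => ((E)) => ((E-D)) => ((D-D)) => (((E)-D)) => (((D)-D)) => (((v)-D)) => (((v)-v))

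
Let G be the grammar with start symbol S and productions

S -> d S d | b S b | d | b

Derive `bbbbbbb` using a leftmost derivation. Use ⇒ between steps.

S ⇒ bSb   [S -> b S b]
bSb ⇒ bbSbb   [S -> b S b]
bbSbb ⇒ bbbSbbb   [S -> b S b]
bbbSbbb ⇒ bbbbbbb   [S -> b]

S ⇒ bSb ⇒ bbSbb ⇒ bbbSbbb ⇒ bbbbbbb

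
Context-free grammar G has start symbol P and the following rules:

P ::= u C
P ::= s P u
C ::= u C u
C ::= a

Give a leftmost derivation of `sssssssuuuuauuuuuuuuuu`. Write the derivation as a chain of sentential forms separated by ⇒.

P ⇒ sPu ⇒ ssPuu ⇒ sssPuuu ⇒ ssssPuuuu ⇒ sssssPuuuuu ⇒ ssssssPuuuuuu ⇒ sssssssPuuuuuuu ⇒ sssssssuCuuuuuuu ⇒ sssssssuuCuuuuuuuu ⇒ sssssssuuuCuuuuuuuuu ⇒ sssssssuuuuCuuuuuuuuuu ⇒ sssssssuuuuauuuuuuuuuu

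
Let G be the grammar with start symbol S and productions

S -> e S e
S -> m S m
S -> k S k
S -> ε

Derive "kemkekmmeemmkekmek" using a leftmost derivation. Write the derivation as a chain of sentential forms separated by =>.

S => kSk => keSek => kemSmek => kemkSkmek => kemkeSekmek => kemkekSkekmek => kemkekmSmkekmek => kemkekmmSmmkekmek => kemkekmmeSemmkekmek => kemkekmmeemmkekmek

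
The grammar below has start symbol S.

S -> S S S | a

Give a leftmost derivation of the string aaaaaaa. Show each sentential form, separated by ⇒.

S ⇒ SSS ⇒ SSSSS ⇒ SSSSSSS ⇒ aSSSSSS ⇒ aaSSSSS ⇒ aaaSSSS ⇒ aaaaSSS ⇒ aaaaaSS ⇒ aaaaaaS ⇒ aaaaaaa

S ⇒ SSS   [S -> S S S]
SSS ⇒ SSSSS   [S -> S S S]
SSSSS ⇒ SSSSSSS   [S -> S S S]
SSSSSSS ⇒ aSSSSSS   [S -> a]
aSSSSSS ⇒ aaSSSSS   [S -> a]
aaSSSSS ⇒ aaaSSSS   [S -> a]
aaaSSSS ⇒ aaaaSSS   [S -> a]
aaaaSSS ⇒ aaaaaSS   [S -> a]
aaaaaSS ⇒ aaaaaaS   [S -> a]
aaaaaaS ⇒ aaaaaaa   [S -> a]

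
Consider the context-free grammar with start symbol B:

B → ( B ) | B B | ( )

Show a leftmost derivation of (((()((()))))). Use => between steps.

B => (B)   [B → ( B )]
(B) => ((B))   [B → ( B )]
((B)) => (((B)))   [B → ( B )]
(((B))) => (((BB)))   [B → B B]
(((BB))) => (((()B)))   [B → ( )]
(((()B))) => (((()(B))))   [B → ( B )]
(((()(B)))) => (((()((B)))))   [B → ( B )]
(((()((B))))) => (((()((())))))   [B → ( )]

B => (B) => ((B)) => (((B))) => (((BB))) => (((()B))) => (((()(B)))) => (((()((B))))) => (((()((())))))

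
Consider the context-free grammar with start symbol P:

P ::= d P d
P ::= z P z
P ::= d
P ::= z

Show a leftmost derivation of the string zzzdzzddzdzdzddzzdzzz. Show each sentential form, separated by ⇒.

P ⇒ zPz   [P ::= z P z]
zPz ⇒ zzPzz   [P ::= z P z]
zzPzz ⇒ zzzPzzz   [P ::= z P z]
zzzPzzz ⇒ zzzdPdzzz   [P ::= d P d]
zzzdPdzzz ⇒ zzzdzPzdzzz   [P ::= z P z]
zzzdzPzdzzz ⇒ zzzdzzPzzdzzz   [P ::= z P z]
zzzdzzPzzdzzz ⇒ zzzdzzdPdzzdzzz   [P ::= d P d]
zzzdzzdPdzzdzzz ⇒ zzzdzzddPddzzdzzz   [P ::= d P d]
zzzdzzddPddzzdzzz ⇒ zzzdzzddzPzddzzdzzz   [P ::= z P z]
zzzdzzddzPzddzzdzzz ⇒ zzzdzzddzdPdzddzzdzzz   [P ::= d P d]
zzzdzzddzdPdzddzzdzzz ⇒ zzzdzzddzdzdzddzzdzzz   [P ::= z]

P ⇒ zPz ⇒ zzPzz ⇒ zzzPzzz ⇒ zzzdPdzzz ⇒ zzzdzPzdzzz ⇒ zzzdzzPzzdzzz ⇒ zzzdzzdPdzzdzzz ⇒ zzzdzzddPddzzdzzz ⇒ zzzdzzddzPzddzzdzzz ⇒ zzzdzzddzdPdzddzzdzzz ⇒ zzzdzzddzdzdzddzzdzzz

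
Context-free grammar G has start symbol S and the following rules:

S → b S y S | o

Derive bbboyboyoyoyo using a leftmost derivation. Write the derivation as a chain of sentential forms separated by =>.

S => bSyS => bbSySyS => bbbSySySyS => bbboySySyS => bbboybSySySyS => bbboyboySySyS => bbboyboyoySyS => bbboyboyoyoyS => bbboyboyoyoyo

S => bSyS   [S → b S y S]
bSyS => bbSySyS   [S → b S y S]
bbSySyS => bbbSySySyS   [S → b S y S]
bbbSySySyS => bbboySySyS   [S → o]
bbboySySyS => bbboybSySySyS   [S → b S y S]
bbboybSySySyS => bbboyboySySyS   [S → o]
bbboyboySySyS => bbboyboyoySyS   [S → o]
bbboyboyoySyS => bbboyboyoyoyS   [S → o]
bbboyboyoyoyS => bbboyboyoyoyo   [S → o]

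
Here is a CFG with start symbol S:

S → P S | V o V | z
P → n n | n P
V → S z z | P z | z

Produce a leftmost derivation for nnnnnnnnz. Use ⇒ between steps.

S ⇒ PS ⇒ nPS ⇒ nnPS ⇒ nnnPS ⇒ nnnnPS ⇒ nnnnnPS ⇒ nnnnnnPS ⇒ nnnnnnnnS ⇒ nnnnnnnnz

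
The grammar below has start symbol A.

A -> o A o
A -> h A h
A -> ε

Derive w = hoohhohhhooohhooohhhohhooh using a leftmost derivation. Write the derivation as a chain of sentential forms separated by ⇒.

A ⇒ hAh ⇒ hoAoh ⇒ hooAooh ⇒ hoohAhooh ⇒ hoohhAhhooh ⇒ hoohhoAohhooh ⇒ hoohhohAhohhooh ⇒ hoohhohhAhhohhooh ⇒ hoohhohhhAhhhohhooh ⇒ hoohhohhhoAohhhohhooh ⇒ hoohhohhhooAoohhhohhooh ⇒ hoohhohhhoooAooohhhohhooh ⇒ hoohhohhhooohAhooohhhohhooh ⇒ hoohhohhhooohhooohhhohhooh

A ⇒ hAh   [A -> h A h]
hAh ⇒ hoAoh   [A -> o A o]
hoAoh ⇒ hooAooh   [A -> o A o]
hooAooh ⇒ hoohAhooh   [A -> h A h]
hoohAhooh ⇒ hoohhAhhooh   [A -> h A h]
hoohhAhhooh ⇒ hoohhoAohhooh   [A -> o A o]
hoohhoAohhooh ⇒ hoohhohAhohhooh   [A -> h A h]
hoohhohAhohhooh ⇒ hoohhohhAhhohhooh   [A -> h A h]
hoohhohhAhhohhooh ⇒ hoohhohhhAhhhohhooh   [A -> h A h]
hoohhohhhAhhhohhooh ⇒ hoohhohhhoAohhhohhooh   [A -> o A o]
hoohhohhhoAohhhohhooh ⇒ hoohhohhhooAoohhhohhooh   [A -> o A o]
hoohhohhhooAoohhhohhooh ⇒ hoohhohhhoooAooohhhohhooh   [A -> o A o]
hoohhohhhoooAooohhhohhooh ⇒ hoohhohhhooohAhooohhhohhooh   [A -> h A h]
hoohhohhhooohAhooohhhohhooh ⇒ hoohhohhhooohhooohhhohhooh   [A -> ε]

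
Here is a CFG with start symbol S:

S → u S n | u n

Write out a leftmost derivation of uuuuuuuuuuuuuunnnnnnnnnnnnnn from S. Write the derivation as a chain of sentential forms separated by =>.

S => uSn => uuSnn => uuuSnnn => uuuuSnnnn => uuuuuSnnnnn => uuuuuuSnnnnnn => uuuuuuuSnnnnnnn => uuuuuuuuSnnnnnnnn => uuuuuuuuuSnnnnnnnnn => uuuuuuuuuuSnnnnnnnnnn => uuuuuuuuuuuSnnnnnnnnnnn => uuuuuuuuuuuuSnnnnnnnnnnnn => uuuuuuuuuuuuuSnnnnnnnnnnnnn => uuuuuuuuuuuuuunnnnnnnnnnnnnn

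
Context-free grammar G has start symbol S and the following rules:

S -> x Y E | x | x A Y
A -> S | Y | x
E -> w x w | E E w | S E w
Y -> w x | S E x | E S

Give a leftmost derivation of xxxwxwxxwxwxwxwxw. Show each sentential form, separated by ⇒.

S⇒xYE⇒xSExE⇒xxAYExE⇒xxxYExE⇒xxxESExE⇒xxxwxwSExE⇒xxxwxwxAYExE⇒xxxwxwxSYExE⇒xxxwxwxxYExE⇒xxxwxwxxwxExE⇒xxxwxwxxwxwxwxE⇒xxxwxwxxwxwxwxwxw

S ⇒ xYE   [S -> x Y E]
xYE ⇒ xSExE   [Y -> S E x]
xSExE ⇒ xxAYExE   [S -> x A Y]
xxAYExE ⇒ xxxYExE   [A -> x]
xxxYExE ⇒ xxxESExE   [Y -> E S]
xxxESExE ⇒ xxxwxwSExE   [E -> w x w]
xxxwxwSExE ⇒ xxxwxwxAYExE   [S -> x A Y]
xxxwxwxAYExE ⇒ xxxwxwxSYExE   [A -> S]
xxxwxwxSYExE ⇒ xxxwxwxxYExE   [S -> x]
xxxwxwxxYExE ⇒ xxxwxwxxwxExE   [Y -> w x]
xxxwxwxxwxExE ⇒ xxxwxwxxwxwxwxE   [E -> w x w]
xxxwxwxxwxwxwxE ⇒ xxxwxwxxwxwxwxwxw   [E -> w x w]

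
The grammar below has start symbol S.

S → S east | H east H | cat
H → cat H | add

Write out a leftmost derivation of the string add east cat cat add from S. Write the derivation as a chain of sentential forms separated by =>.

S => H east H => add east H => add east cat H => add east cat cat H => add east cat cat add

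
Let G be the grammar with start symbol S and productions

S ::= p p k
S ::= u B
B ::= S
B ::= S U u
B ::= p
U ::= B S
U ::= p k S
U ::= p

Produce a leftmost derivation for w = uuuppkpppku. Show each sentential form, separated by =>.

S=>uB=>uS=>uuB=>uuS=>uuuB=>uuuSUu=>uuuppkUu=>uuuppkBSu=>uuuppkpSu=>uuuppkpppku

S => uB   [S ::= u B]
uB => uS   [B ::= S]
uS => uuB   [S ::= u B]
uuB => uuS   [B ::= S]
uuS => uuuB   [S ::= u B]
uuuB => uuuSUu   [B ::= S U u]
uuuSUu => uuuppkUu   [S ::= p p k]
uuuppkUu => uuuppkBSu   [U ::= B S]
uuuppkBSu => uuuppkpSu   [B ::= p]
uuuppkpSu => uuuppkpppku   [S ::= p p k]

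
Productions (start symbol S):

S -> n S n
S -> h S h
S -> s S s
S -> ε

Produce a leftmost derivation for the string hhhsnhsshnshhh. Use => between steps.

S => hSh   [S -> h S h]
hSh => hhShh   [S -> h S h]
hhShh => hhhShhh   [S -> h S h]
hhhShhh => hhhsSshhh   [S -> s S s]
hhhsSshhh => hhhsnSnshhh   [S -> n S n]
hhhsnSnshhh => hhhsnhShnshhh   [S -> h S h]
hhhsnhShnshhh => hhhsnhsSshnshhh   [S -> s S s]
hhhsnhsSshnshhh => hhhsnhsshnshhh   [S -> ε]

S => hSh => hhShh => hhhShhh => hhhsSshhh => hhhsnSnshhh => hhhsnhShnshhh => hhhsnhsSshnshhh => hhhsnhsshnshhh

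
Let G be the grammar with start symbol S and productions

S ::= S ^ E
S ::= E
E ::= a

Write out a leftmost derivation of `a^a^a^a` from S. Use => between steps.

S=>S^E=>S^E^E=>S^E^E^E=>E^E^E^E=>a^E^E^E=>a^a^E^E=>a^a^a^E=>a^a^a^a

S => S^E   [S ::= S ^ E]
S^E => S^E^E   [S ::= S ^ E]
S^E^E => S^E^E^E   [S ::= S ^ E]
S^E^E^E => E^E^E^E   [S ::= E]
E^E^E^E => a^E^E^E   [E ::= a]
a^E^E^E => a^a^E^E   [E ::= a]
a^a^E^E => a^a^a^E   [E ::= a]
a^a^a^E => a^a^a^a   [E ::= a]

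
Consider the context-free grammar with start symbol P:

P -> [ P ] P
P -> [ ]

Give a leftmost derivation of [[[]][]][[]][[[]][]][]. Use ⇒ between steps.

P⇒[P]P⇒[[P]P]P⇒[[[]]P]P⇒[[[]][]]P⇒[[[]][]][P]P⇒[[[]][]][[]]P⇒[[[]][]][[]][P]P⇒[[[]][]][[]][[P]P]P⇒[[[]][]][[]][[[]]P]P⇒[[[]][]][[]][[[]][]]P⇒[[[]][]][[]][[[]][]][]

P ⇒ [P]P   [P -> [ P ] P]
[P]P ⇒ [[P]P]P   [P -> [ P ] P]
[[P]P]P ⇒ [[[]]P]P   [P -> [ ]]
[[[]]P]P ⇒ [[[]][]]P   [P -> [ ]]
[[[]][]]P ⇒ [[[]][]][P]P   [P -> [ P ] P]
[[[]][]][P]P ⇒ [[[]][]][[]]P   [P -> [ ]]
[[[]][]][[]]P ⇒ [[[]][]][[]][P]P   [P -> [ P ] P]
[[[]][]][[]][P]P ⇒ [[[]][]][[]][[P]P]P   [P -> [ P ] P]
[[[]][]][[]][[P]P]P ⇒ [[[]][]][[]][[[]]P]P   [P -> [ ]]
[[[]][]][[]][[[]]P]P ⇒ [[[]][]][[]][[[]][]]P   [P -> [ ]]
[[[]][]][[]][[[]][]]P ⇒ [[[]][]][[]][[[]][]][]   [P -> [ ]]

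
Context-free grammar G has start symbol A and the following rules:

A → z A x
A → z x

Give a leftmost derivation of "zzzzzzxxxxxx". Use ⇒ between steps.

A⇒zAx⇒zzAxx⇒zzzAxxx⇒zzzzAxxxx⇒zzzzzAxxxxx⇒zzzzzzxxxxxx

A ⇒ zAx   [A → z A x]
zAx ⇒ zzAxx   [A → z A x]
zzAxx ⇒ zzzAxxx   [A → z A x]
zzzAxxx ⇒ zzzzAxxxx   [A → z A x]
zzzzAxxxx ⇒ zzzzzAxxxxx   [A → z A x]
zzzzzAxxxxx ⇒ zzzzzzxxxxxx   [A → z x]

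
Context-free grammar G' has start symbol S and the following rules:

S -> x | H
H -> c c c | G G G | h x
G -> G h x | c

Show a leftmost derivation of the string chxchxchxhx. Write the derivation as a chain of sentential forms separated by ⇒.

S ⇒ H   [S -> H]
H ⇒ GGG   [H -> G G G]
GGG ⇒ GhxGG   [G -> G h x]
GhxGG ⇒ chxGG   [G -> c]
chxGG ⇒ chxGhxG   [G -> G h x]
chxGhxG ⇒ chxchxG   [G -> c]
chxchxG ⇒ chxchxGhx   [G -> G h x]
chxchxGhx ⇒ chxchxGhxhx   [G -> G h x]
chxchxGhxhx ⇒ chxchxchxhx   [G -> c]

S ⇒ H ⇒ GGG ⇒ GhxGG ⇒ chxGG ⇒ chxGhxG ⇒ chxchxG ⇒ chxchxGhx ⇒ chxchxGhxhx ⇒ chxchxchxhx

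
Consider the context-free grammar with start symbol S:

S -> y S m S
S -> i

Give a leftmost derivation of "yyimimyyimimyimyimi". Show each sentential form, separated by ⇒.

S ⇒ ySmS   [S -> y S m S]
ySmS ⇒ yySmSmS   [S -> y S m S]
yySmSmS ⇒ yyimSmS   [S -> i]
yyimSmS ⇒ yyimimS   [S -> i]
yyimimS ⇒ yyimimySmS   [S -> y S m S]
yyimimySmS ⇒ yyimimyySmSmS   [S -> y S m S]
yyimimyySmSmS ⇒ yyimimyyimSmS   [S -> i]
yyimimyyimSmS ⇒ yyimimyyimimS   [S -> i]
yyimimyyimimS ⇒ yyimimyyimimySmS   [S -> y S m S]
yyimimyyimimySmS ⇒ yyimimyyimimyimS   [S -> i]
yyimimyyimimyimS ⇒ yyimimyyimimyimySmS   [S -> y S m S]
yyimimyyimimyimySmS ⇒ yyimimyyimimyimyimS   [S -> i]
yyimimyyimimyimyimS ⇒ yyimimyyimimyimyimi   [S -> i]

S⇒ySmS⇒yySmSmS⇒yyimSmS⇒yyimimS⇒yyimimySmS⇒yyimimyySmSmS⇒yyimimyyimSmS⇒yyimimyyimimS⇒yyimimyyimimySmS⇒yyimimyyimimyimS⇒yyimimyyimimyimySmS⇒yyimimyyimimyimyimS⇒yyimimyyimimyimyimi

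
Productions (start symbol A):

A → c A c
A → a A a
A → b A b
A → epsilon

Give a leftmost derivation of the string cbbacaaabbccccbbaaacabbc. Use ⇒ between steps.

A⇒cAc⇒cbAbc⇒cbbAbbc⇒cbbaAabbc⇒cbbacAcabbc⇒cbbacaAacabbc⇒cbbacaaAaacabbc⇒cbbacaaaAaaacabbc⇒cbbacaaabAbaaacabbc⇒cbbacaaabbAbbaaacabbc⇒cbbacaaabbcAcbbaaacabbc⇒cbbacaaabbccAccbbaaacabbc⇒cbbacaaabbccccbbaaacabbc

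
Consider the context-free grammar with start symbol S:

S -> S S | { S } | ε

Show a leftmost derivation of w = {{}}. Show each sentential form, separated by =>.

S => SS   [S -> S S]
SS => {S}S   [S -> { S }]
{S}S => {SS}S   [S -> S S]
{SS}S => {SSS}S   [S -> S S]
{SSS}S => {{S}SS}S   [S -> { S }]
{{S}SS}S => {{}SS}S   [S -> ε]
{{}SS}S => {{}S}S   [S -> ε]
{{}S}S => {{}}S   [S -> ε]
{{}}S => {{}}   [S -> ε]

S => SS => {S}S => {SS}S => {SSS}S => {{S}SS}S => {{}SS}S => {{}S}S => {{}}S => {{}}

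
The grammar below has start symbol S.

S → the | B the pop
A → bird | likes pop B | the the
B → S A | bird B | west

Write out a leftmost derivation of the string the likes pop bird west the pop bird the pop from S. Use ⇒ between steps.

S ⇒ B the pop ⇒ S A the pop ⇒ the A the pop ⇒ the likes pop B the pop ⇒ the likes pop bird B the pop ⇒ the likes pop bird S A the pop ⇒ the likes pop bird B the pop A the pop ⇒ the likes pop bird west the pop A the pop ⇒ the likes pop bird west the pop bird the pop

S ⇒ B the pop   [S → B the pop]
B the pop ⇒ S A the pop   [B → S A]
S A the pop ⇒ the A the pop   [S → the]
the A the pop ⇒ the likes pop B the pop   [A → likes pop B]
the likes pop B the pop ⇒ the likes pop bird B the pop   [B → bird B]
the likes pop bird B the pop ⇒ the likes pop bird S A the pop   [B → S A]
the likes pop bird S A the pop ⇒ the likes pop bird B the pop A the pop   [S → B the pop]
the likes pop bird B the pop A the pop ⇒ the likes pop bird west the pop A the pop   [B → west]
the likes pop bird west the pop A the pop ⇒ the likes pop bird west the pop bird the pop   [A → bird]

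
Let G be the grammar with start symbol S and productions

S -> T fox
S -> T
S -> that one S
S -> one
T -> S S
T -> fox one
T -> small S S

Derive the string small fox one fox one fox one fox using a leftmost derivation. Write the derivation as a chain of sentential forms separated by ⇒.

S ⇒ T fox ⇒ S S fox ⇒ T S fox ⇒ small S S S fox ⇒ small T S S fox ⇒ small fox one S S fox ⇒ small fox one T fox S fox ⇒ small fox one fox one fox S fox ⇒ small fox one fox one fox one fox

S ⇒ T fox   [S -> T fox]
T fox ⇒ S S fox   [T -> S S]
S S fox ⇒ T S fox   [S -> T]
T S fox ⇒ small S S S fox   [T -> small S S]
small S S S fox ⇒ small T S S fox   [S -> T]
small T S S fox ⇒ small fox one S S fox   [T -> fox one]
small fox one S S fox ⇒ small fox one T fox S fox   [S -> T fox]
small fox one T fox S fox ⇒ small fox one fox one fox S fox   [T -> fox one]
small fox one fox one fox S fox ⇒ small fox one fox one fox one fox   [S -> one]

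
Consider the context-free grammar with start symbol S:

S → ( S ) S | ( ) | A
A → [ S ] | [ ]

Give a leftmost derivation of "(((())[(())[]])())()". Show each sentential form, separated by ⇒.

S ⇒ (S)S ⇒ ((S)S)S ⇒ (((S)S)S)S ⇒ (((())S)S)S ⇒ (((())A)S)S ⇒ (((())[S])S)S ⇒ (((())[(S)S])S)S ⇒ (((())[(())S])S)S ⇒ (((())[(())A])S)S ⇒ (((())[(())[]])S)S ⇒ (((())[(())[]])())S ⇒ (((())[(())[]])())()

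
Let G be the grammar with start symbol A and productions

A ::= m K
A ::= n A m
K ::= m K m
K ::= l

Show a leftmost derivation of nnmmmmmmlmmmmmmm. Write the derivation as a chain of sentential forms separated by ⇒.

A ⇒ nAm   [A ::= n A m]
nAm ⇒ nnAmm   [A ::= n A m]
nnAmm ⇒ nnmKmm   [A ::= m K]
nnmKmm ⇒ nnmmKmmm   [K ::= m K m]
nnmmKmmm ⇒ nnmmmKmmmm   [K ::= m K m]
nnmmmKmmmm ⇒ nnmmmmKmmmmm   [K ::= m K m]
nnmmmmKmmmmm ⇒ nnmmmmmKmmmmmm   [K ::= m K m]
nnmmmmmKmmmmmm ⇒ nnmmmmmmKmmmmmmm   [K ::= m K m]
nnmmmmmmKmmmmmmm ⇒ nnmmmmmmlmmmmmmm   [K ::= l]

A ⇒ nAm ⇒ nnAmm ⇒ nnmKmm ⇒ nnmmKmmm ⇒ nnmmmKmmmm ⇒ nnmmmmKmmmmm ⇒ nnmmmmmKmmmmmm ⇒ nnmmmmmmKmmmmmmm ⇒ nnmmmmmmlmmmmmmm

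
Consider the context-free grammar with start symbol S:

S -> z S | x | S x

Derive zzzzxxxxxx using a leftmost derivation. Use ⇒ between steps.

S⇒Sx⇒Sxx⇒zSxx⇒zSxxx⇒zzSxxx⇒zzSxxxx⇒zzzSxxxx⇒zzzzSxxxx⇒zzzzSxxxxx⇒zzzzxxxxxx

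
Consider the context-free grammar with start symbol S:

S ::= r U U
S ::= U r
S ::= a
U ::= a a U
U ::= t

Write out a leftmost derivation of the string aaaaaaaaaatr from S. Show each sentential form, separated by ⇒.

S⇒Ur⇒aaUr⇒aaaaUr⇒aaaaaaUr⇒aaaaaaaaUr⇒aaaaaaaaaaUr⇒aaaaaaaaaatr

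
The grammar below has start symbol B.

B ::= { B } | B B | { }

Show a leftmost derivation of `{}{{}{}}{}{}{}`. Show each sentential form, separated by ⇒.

B ⇒ BB ⇒ BBB ⇒ BBBB ⇒ {}BBB ⇒ {}BBBB ⇒ {}{B}BBB ⇒ {}{BB}BBB ⇒ {}{{}B}BBB ⇒ {}{{}{}}BBB ⇒ {}{{}{}}{}BB ⇒ {}{{}{}}{}{}B ⇒ {}{{}{}}{}{}{}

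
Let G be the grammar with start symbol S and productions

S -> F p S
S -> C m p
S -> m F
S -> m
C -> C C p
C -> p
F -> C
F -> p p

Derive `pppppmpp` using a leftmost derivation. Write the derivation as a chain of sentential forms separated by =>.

S => FpS => CpS => ppS => ppFpS => pppppS => pppppmF => pppppmpp

S => FpS   [S -> F p S]
FpS => CpS   [F -> C]
CpS => ppS   [C -> p]
ppS => ppFpS   [S -> F p S]
ppFpS => pppppS   [F -> p p]
pppppS => pppppmF   [S -> m F]
pppppmF => pppppmpp   [F -> p p]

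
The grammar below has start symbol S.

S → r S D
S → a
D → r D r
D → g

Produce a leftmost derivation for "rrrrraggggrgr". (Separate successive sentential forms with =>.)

S => rSD => rrSDD => rrrSDDD => rrrrSDDDD => rrrrrSDDDDD => rrrrraDDDDD => rrrrragDDDD => rrrrraggDDD => rrrrragggDD => rrrrraggggD => rrrrraggggrDr => rrrrraggggrgr

S => rSD   [S → r S D]
rSD => rrSDD   [S → r S D]
rrSDD => rrrSDDD   [S → r S D]
rrrSDDD => rrrrSDDDD   [S → r S D]
rrrrSDDDD => rrrrrSDDDDD   [S → r S D]
rrrrrSDDDDD => rrrrraDDDDD   [S → a]
rrrrraDDDDD => rrrrragDDDD   [D → g]
rrrrragDDDD => rrrrraggDDD   [D → g]
rrrrraggDDD => rrrrragggDD   [D → g]
rrrrragggDD => rrrrraggggD   [D → g]
rrrrraggggD => rrrrraggggrDr   [D → r D r]
rrrrraggggrDr => rrrrraggggrgr   [D → g]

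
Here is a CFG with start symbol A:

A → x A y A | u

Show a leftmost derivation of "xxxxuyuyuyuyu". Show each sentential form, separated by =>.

A => xAyA => xxAyAyA => xxxAyAyAyA => xxxxAyAyAyAyA => xxxxuyAyAyAyA => xxxxuyuyAyAyA => xxxxuyuyuyAyA => xxxxuyuyuyuyA => xxxxuyuyuyuyu

A => xAyA   [A → x A y A]
xAyA => xxAyAyA   [A → x A y A]
xxAyAyA => xxxAyAyAyA   [A → x A y A]
xxxAyAyAyA => xxxxAyAyAyAyA   [A → x A y A]
xxxxAyAyAyAyA => xxxxuyAyAyAyA   [A → u]
xxxxuyAyAyAyA => xxxxuyuyAyAyA   [A → u]
xxxxuyuyAyAyA => xxxxuyuyuyAyA   [A → u]
xxxxuyuyuyAyA => xxxxuyuyuyuyA   [A → u]
xxxxuyuyuyuyA => xxxxuyuyuyuyu   [A → u]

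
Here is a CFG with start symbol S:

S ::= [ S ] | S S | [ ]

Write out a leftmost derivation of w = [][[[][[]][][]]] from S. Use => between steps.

S => SS => []S => [][S] => [][[S]] => [][[SS]] => [][[SSS]] => [][[SSSS]] => [][[[]SSS]] => [][[[][S]SS]] => [][[[][[]]SS]] => [][[[][[]][]S]] => [][[[][[]][][]]]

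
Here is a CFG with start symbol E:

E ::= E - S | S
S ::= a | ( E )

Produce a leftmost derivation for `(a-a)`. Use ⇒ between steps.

E ⇒ S ⇒ (E) ⇒ (E-S) ⇒ (S-S) ⇒ (a-S) ⇒ (a-a)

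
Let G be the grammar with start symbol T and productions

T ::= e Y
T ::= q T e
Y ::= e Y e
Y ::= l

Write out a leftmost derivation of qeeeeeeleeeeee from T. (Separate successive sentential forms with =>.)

T=>qTe=>qeYe=>qeeYee=>qeeeYeee=>qeeeeYeeee=>qeeeeeYeeeee=>qeeeeeeYeeeeee=>qeeeeeeleeeeee

T => qTe   [T ::= q T e]
qTe => qeYe   [T ::= e Y]
qeYe => qeeYee   [Y ::= e Y e]
qeeYee => qeeeYeee   [Y ::= e Y e]
qeeeYeee => qeeeeYeeee   [Y ::= e Y e]
qeeeeYeeee => qeeeeeYeeeee   [Y ::= e Y e]
qeeeeeYeeeee => qeeeeeeYeeeeee   [Y ::= e Y e]
qeeeeeeYeeeeee => qeeeeeeleeeeee   [Y ::= l]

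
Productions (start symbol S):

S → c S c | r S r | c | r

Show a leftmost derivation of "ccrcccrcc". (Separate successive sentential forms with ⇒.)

S ⇒ cSc ⇒ ccScc ⇒ ccrSrcc ⇒ ccrcScrcc ⇒ ccrcccrcc

S ⇒ cSc   [S → c S c]
cSc ⇒ ccScc   [S → c S c]
ccScc ⇒ ccrSrcc   [S → r S r]
ccrSrcc ⇒ ccrcScrcc   [S → c S c]
ccrcScrcc ⇒ ccrcccrcc   [S → c]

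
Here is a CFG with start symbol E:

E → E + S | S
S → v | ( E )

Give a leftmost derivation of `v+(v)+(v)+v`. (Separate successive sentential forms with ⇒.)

E⇒E+S⇒E+S+S⇒E+S+S+S⇒S+S+S+S⇒v+S+S+S⇒v+(E)+S+S⇒v+(S)+S+S⇒v+(v)+S+S⇒v+(v)+(E)+S⇒v+(v)+(S)+S⇒v+(v)+(v)+S⇒v+(v)+(v)+v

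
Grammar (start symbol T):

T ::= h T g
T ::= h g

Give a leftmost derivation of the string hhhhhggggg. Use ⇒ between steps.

T ⇒ hTg   [T ::= h T g]
hTg ⇒ hhTgg   [T ::= h T g]
hhTgg ⇒ hhhTggg   [T ::= h T g]
hhhTggg ⇒ hhhhTgggg   [T ::= h T g]
hhhhTgggg ⇒ hhhhhggggg   [T ::= h g]

T⇒hTg⇒hhTgg⇒hhhTggg⇒hhhhTgggg⇒hhhhhggggg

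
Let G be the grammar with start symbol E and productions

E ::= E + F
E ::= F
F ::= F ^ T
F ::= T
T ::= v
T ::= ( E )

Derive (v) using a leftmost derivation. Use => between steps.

E=>F=>T=>(E)=>(F)=>(T)=>(v)

E => F   [E ::= F]
F => T   [F ::= T]
T => (E)   [T ::= ( E )]
(E) => (F)   [E ::= F]
(F) => (T)   [F ::= T]
(T) => (v)   [T ::= v]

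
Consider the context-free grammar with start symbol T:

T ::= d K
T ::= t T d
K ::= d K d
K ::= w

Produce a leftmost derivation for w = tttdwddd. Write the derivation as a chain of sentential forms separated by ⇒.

T ⇒ tTd   [T ::= t T d]
tTd ⇒ ttTdd   [T ::= t T d]
ttTdd ⇒ tttTddd   [T ::= t T d]
tttTddd ⇒ tttdKddd   [T ::= d K]
tttdKddd ⇒ tttdwddd   [K ::= w]

T⇒tTd⇒ttTdd⇒tttTddd⇒tttdKddd⇒tttdwddd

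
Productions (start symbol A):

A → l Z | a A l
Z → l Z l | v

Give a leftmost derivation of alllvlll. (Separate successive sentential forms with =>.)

A => aAl => alZl => allZll => alllZlll => alllvlll

A => aAl   [A → a A l]
aAl => alZl   [A → l Z]
alZl => allZll   [Z → l Z l]
allZll => alllZlll   [Z → l Z l]
alllZlll => alllvlll   [Z → v]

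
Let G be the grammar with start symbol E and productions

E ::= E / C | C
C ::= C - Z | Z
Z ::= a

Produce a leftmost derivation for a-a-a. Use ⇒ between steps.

E⇒C⇒C-Z⇒C-Z-Z⇒Z-Z-Z⇒a-Z-Z⇒a-a-Z⇒a-a-a

E ⇒ C   [E ::= C]
C ⇒ C-Z   [C ::= C - Z]
C-Z ⇒ C-Z-Z   [C ::= C - Z]
C-Z-Z ⇒ Z-Z-Z   [C ::= Z]
Z-Z-Z ⇒ a-Z-Z   [Z ::= a]
a-Z-Z ⇒ a-a-Z   [Z ::= a]
a-a-Z ⇒ a-a-a   [Z ::= a]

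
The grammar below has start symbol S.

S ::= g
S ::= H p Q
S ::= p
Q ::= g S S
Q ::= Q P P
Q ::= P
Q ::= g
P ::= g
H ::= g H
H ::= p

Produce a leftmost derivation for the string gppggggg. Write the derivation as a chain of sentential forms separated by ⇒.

S ⇒ HpQ   [S ::= H p Q]
HpQ ⇒ gHpQ   [H ::= g H]
gHpQ ⇒ gppQ   [H ::= p]
gppQ ⇒ gppQPP   [Q ::= Q P P]
gppQPP ⇒ gppQPPPP   [Q ::= Q P P]
gppQPPPP ⇒ gppPPPPP   [Q ::= P]
gppPPPPP ⇒ gppgPPPP   [P ::= g]
gppgPPPP ⇒ gppggPPP   [P ::= g]
gppggPPP ⇒ gppgggPP   [P ::= g]
gppgggPP ⇒ gppggggP   [P ::= g]
gppggggP ⇒ gppggggg   [P ::= g]

S ⇒ HpQ ⇒ gHpQ ⇒ gppQ ⇒ gppQPP ⇒ gppQPPPP ⇒ gppPPPPP ⇒ gppgPPPP ⇒ gppggPPP ⇒ gppgggPP ⇒ gppggggP ⇒ gppggggg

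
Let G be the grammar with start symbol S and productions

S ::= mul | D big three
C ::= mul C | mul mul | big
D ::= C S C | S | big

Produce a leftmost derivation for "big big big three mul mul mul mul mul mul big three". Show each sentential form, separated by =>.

S => D big three => C S C big three => big S C big three => big D big three C big three => big big big three C big three => big big big three mul C big three => big big big three mul mul C big three => big big big three mul mul mul C big three => big big big three mul mul mul mul C big three => big big big three mul mul mul mul mul mul big three

S => D big three   [S ::= D big three]
D big three => C S C big three   [D ::= C S C]
C S C big three => big S C big three   [C ::= big]
big S C big three => big D big three C big three   [S ::= D big three]
big D big three C big three => big big big three C big three   [D ::= big]
big big big three C big three => big big big three mul C big three   [C ::= mul C]
big big big three mul C big three => big big big three mul mul C big three   [C ::= mul C]
big big big three mul mul C big three => big big big three mul mul mul C big three   [C ::= mul C]
big big big three mul mul mul C big three => big big big three mul mul mul mul C big three   [C ::= mul C]
big big big three mul mul mul mul C big three => big big big three mul mul mul mul mul mul big three   [C ::= mul mul]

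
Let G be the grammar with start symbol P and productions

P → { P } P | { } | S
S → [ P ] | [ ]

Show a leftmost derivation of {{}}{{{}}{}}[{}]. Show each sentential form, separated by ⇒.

P⇒{P}P⇒{{}}P⇒{{}}{P}P⇒{{}}{{P}P}P⇒{{}}{{{}}P}P⇒{{}}{{{}}{}}P⇒{{}}{{{}}{}}S⇒{{}}{{{}}{}}[P]⇒{{}}{{{}}{}}[{}]

P ⇒ {P}P   [P → { P } P]
{P}P ⇒ {{}}P   [P → { }]
{{}}P ⇒ {{}}{P}P   [P → { P } P]
{{}}{P}P ⇒ {{}}{{P}P}P   [P → { P } P]
{{}}{{P}P}P ⇒ {{}}{{{}}P}P   [P → { }]
{{}}{{{}}P}P ⇒ {{}}{{{}}{}}P   [P → { }]
{{}}{{{}}{}}P ⇒ {{}}{{{}}{}}S   [P → S]
{{}}{{{}}{}}S ⇒ {{}}{{{}}{}}[P]   [S → [ P ]]
{{}}{{{}}{}}[P] ⇒ {{}}{{{}}{}}[{}]   [P → { }]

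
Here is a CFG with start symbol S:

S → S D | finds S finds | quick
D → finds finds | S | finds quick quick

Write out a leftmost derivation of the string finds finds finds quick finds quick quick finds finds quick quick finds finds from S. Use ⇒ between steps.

S ⇒ finds S finds ⇒ finds finds S finds finds ⇒ finds finds S D finds finds ⇒ finds finds finds S finds D finds finds ⇒ finds finds finds S D finds D finds finds ⇒ finds finds finds quick D finds D finds finds ⇒ finds finds finds quick finds quick quick finds D finds finds ⇒ finds finds finds quick finds quick quick finds finds quick quick finds finds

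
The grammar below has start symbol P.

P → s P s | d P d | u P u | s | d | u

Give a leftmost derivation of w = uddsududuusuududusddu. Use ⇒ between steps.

P ⇒ uPu ⇒ udPdu ⇒ uddPddu ⇒ uddsPsddu ⇒ uddsuPusddu ⇒ uddsudPdusddu ⇒ uddsuduPudusddu ⇒ uddsududPdudusddu ⇒ uddsududuPududusddu ⇒ uddsududuuPuududusddu ⇒ uddsududuusuududusddu

P ⇒ uPu   [P → u P u]
uPu ⇒ udPdu   [P → d P d]
udPdu ⇒ uddPddu   [P → d P d]
uddPddu ⇒ uddsPsddu   [P → s P s]
uddsPsddu ⇒ uddsuPusddu   [P → u P u]
uddsuPusddu ⇒ uddsudPdusddu   [P → d P d]
uddsudPdusddu ⇒ uddsuduPudusddu   [P → u P u]
uddsuduPudusddu ⇒ uddsududPdudusddu   [P → d P d]
uddsududPdudusddu ⇒ uddsududuPududusddu   [P → u P u]
uddsududuPududusddu ⇒ uddsududuuPuududusddu   [P → u P u]
uddsududuuPuududusddu ⇒ uddsududuusuududusddu   [P → s]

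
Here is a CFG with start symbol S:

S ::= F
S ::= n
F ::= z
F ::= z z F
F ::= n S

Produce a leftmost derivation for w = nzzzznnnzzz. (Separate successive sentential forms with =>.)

S => F => nS => nF => nzzF => nzzzzF => nzzzznS => nzzzznF => nzzzznnS => nzzzznnF => nzzzznnnS => nzzzznnnF => nzzzznnnzzF => nzzzznnnzzz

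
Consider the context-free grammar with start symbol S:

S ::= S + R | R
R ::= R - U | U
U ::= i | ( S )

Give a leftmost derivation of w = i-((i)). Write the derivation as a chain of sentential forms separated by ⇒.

S⇒R⇒R-U⇒U-U⇒i-U⇒i-(S)⇒i-(R)⇒i-(U)⇒i-((S))⇒i-((R))⇒i-((U))⇒i-((i))

S ⇒ R   [S ::= R]
R ⇒ R-U   [R ::= R - U]
R-U ⇒ U-U   [R ::= U]
U-U ⇒ i-U   [U ::= i]
i-U ⇒ i-(S)   [U ::= ( S )]
i-(S) ⇒ i-(R)   [S ::= R]
i-(R) ⇒ i-(U)   [R ::= U]
i-(U) ⇒ i-((S))   [U ::= ( S )]
i-((S)) ⇒ i-((R))   [S ::= R]
i-((R)) ⇒ i-((U))   [R ::= U]
i-((U)) ⇒ i-((i))   [U ::= i]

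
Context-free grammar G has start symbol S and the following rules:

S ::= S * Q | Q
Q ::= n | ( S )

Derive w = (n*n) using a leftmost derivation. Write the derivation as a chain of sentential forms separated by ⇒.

S ⇒ Q ⇒ (S) ⇒ (S*Q) ⇒ (Q*Q) ⇒ (n*Q) ⇒ (n*n)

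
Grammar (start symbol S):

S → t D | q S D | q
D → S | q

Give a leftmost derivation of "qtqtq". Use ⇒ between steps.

S ⇒ qSD ⇒ qtDD ⇒ qtqD ⇒ qtqS ⇒ qtqtD ⇒ qtqtS ⇒ qtqtq

S ⇒ qSD   [S → q S D]
qSD ⇒ qtDD   [S → t D]
qtDD ⇒ qtqD   [D → q]
qtqD ⇒ qtqS   [D → S]
qtqS ⇒ qtqtD   [S → t D]
qtqtD ⇒ qtqtS   [D → S]
qtqtS ⇒ qtqtq   [S → q]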